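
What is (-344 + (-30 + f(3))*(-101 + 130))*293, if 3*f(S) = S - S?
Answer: -355702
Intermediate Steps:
f(S) = 0 (f(S) = (S - S)/3 = (1/3)*0 = 0)
(-344 + (-30 + f(3))*(-101 + 130))*293 = (-344 + (-30 + 0)*(-101 + 130))*293 = (-344 - 30*29)*293 = (-344 - 870)*293 = -1214*293 = -355702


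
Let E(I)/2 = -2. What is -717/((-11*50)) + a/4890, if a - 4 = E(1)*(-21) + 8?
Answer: 118631/89650 ≈ 1.3233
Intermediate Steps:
E(I) = -4 (E(I) = 2*(-2) = -4)
a = 96 (a = 4 + (-4*(-21) + 8) = 4 + (84 + 8) = 4 + 92 = 96)
-717/((-11*50)) + a/4890 = -717/((-11*50)) + 96/4890 = -717/(-550) + 96*(1/4890) = -717*(-1/550) + 16/815 = 717/550 + 16/815 = 118631/89650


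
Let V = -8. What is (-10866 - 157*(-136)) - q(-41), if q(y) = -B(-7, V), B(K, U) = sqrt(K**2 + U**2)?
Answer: 10486 + sqrt(113) ≈ 10497.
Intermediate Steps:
q(y) = -sqrt(113) (q(y) = -sqrt((-7)**2 + (-8)**2) = -sqrt(49 + 64) = -sqrt(113))
(-10866 - 157*(-136)) - q(-41) = (-10866 - 157*(-136)) - (-1)*sqrt(113) = (-10866 - 1*(-21352)) + sqrt(113) = (-10866 + 21352) + sqrt(113) = 10486 + sqrt(113)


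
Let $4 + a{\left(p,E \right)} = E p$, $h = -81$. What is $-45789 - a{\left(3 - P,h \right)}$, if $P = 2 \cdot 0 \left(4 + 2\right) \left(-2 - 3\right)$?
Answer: $-45542$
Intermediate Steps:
$P = 0$ ($P = 0 \cdot 6 \left(-5\right) = 0 \left(-30\right) = 0$)
$a{\left(p,E \right)} = -4 + E p$
$-45789 - a{\left(3 - P,h \right)} = -45789 - \left(-4 - 81 \left(3 - 0\right)\right) = -45789 - \left(-4 - 81 \left(3 + 0\right)\right) = -45789 - \left(-4 - 243\right) = -45789 - -247 = -45789 + 247 = -45542$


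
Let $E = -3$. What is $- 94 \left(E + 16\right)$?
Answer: $-1222$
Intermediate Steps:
$- 94 \left(E + 16\right) = - 94 \left(-3 + 16\right) = \left(-94\right) 13 = -1222$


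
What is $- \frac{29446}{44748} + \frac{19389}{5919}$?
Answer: $\frac{115554683}{44143902} \approx 2.6177$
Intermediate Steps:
$- \frac{29446}{44748} + \frac{19389}{5919} = \left(-29446\right) \frac{1}{44748} + 19389 \cdot \frac{1}{5919} = - \frac{14723}{22374} + \frac{6463}{1973} = \frac{115554683}{44143902}$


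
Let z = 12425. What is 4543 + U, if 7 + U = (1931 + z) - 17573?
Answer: 1319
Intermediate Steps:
U = -3224 (U = -7 + ((1931 + 12425) - 17573) = -7 + (14356 - 17573) = -7 - 3217 = -3224)
4543 + U = 4543 - 3224 = 1319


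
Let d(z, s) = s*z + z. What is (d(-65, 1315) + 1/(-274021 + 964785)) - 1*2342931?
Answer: -1677500341843/690764 ≈ -2.4285e+6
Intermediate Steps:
d(z, s) = z + s*z
(d(-65, 1315) + 1/(-274021 + 964785)) - 1*2342931 = (-65*(1 + 1315) + 1/(-274021 + 964785)) - 1*2342931 = (-65*1316 + 1/690764) - 2342931 = (-85540 + 1/690764) - 2342931 = -59087952559/690764 - 2342931 = -1677500341843/690764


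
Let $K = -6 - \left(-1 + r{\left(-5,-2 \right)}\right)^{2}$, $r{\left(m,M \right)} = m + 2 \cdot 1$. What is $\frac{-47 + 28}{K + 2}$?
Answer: $\frac{19}{20} \approx 0.95$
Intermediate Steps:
$r{\left(m,M \right)} = 2 + m$ ($r{\left(m,M \right)} = m + 2 = 2 + m$)
$K = -22$ ($K = -6 - \left(-1 + \left(2 - 5\right)\right)^{2} = -6 - \left(-1 - 3\right)^{2} = -6 - \left(-4\right)^{2} = -6 - 16 = -22$)
$\frac{-47 + 28}{K + 2} = \frac{-47 + 28}{-22 + 2} = - \frac{19}{-20} = \left(-19\right) \left(- \frac{1}{20}\right) = \frac{19}{20}$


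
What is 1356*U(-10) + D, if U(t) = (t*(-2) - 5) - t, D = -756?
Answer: 33144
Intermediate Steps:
U(t) = -5 - 3*t (U(t) = (-2*t - 5) - t = (-5 - 2*t) - t = -5 - 3*t)
1356*U(-10) + D = 1356*(-5 - 3*(-10)) - 756 = 1356*(-5 + 30) - 756 = 1356*25 - 756 = 33900 - 756 = 33144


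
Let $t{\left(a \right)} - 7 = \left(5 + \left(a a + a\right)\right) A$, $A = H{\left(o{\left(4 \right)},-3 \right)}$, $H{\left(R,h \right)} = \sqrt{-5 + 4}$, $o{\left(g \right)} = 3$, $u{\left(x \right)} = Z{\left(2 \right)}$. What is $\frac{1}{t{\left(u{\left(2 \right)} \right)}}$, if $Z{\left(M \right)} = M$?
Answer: $\frac{7}{170} - \frac{11 i}{170} \approx 0.041176 - 0.064706 i$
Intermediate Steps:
$u{\left(x \right)} = 2$
$H{\left(R,h \right)} = i$ ($H{\left(R,h \right)} = \sqrt{-1} = i$)
$A = i \approx 1.0 i$
$t{\left(a \right)} = 7 + i \left(5 + a + a^{2}\right)$ ($t{\left(a \right)} = 7 + \left(5 + \left(a a + a\right)\right) i = 7 + \left(5 + \left(a^{2} + a\right)\right) i = 7 + \left(5 + \left(a + a^{2}\right)\right) i = 7 + \left(5 + a + a^{2}\right) i = 7 + i \left(5 + a + a^{2}\right)$)
$\frac{1}{t{\left(u{\left(2 \right)} \right)}} = \frac{1}{7 + 5 i + i 2 + i 2^{2}} = \frac{1}{7 + 5 i + 2 i + i 4} = \frac{1}{7 + 5 i + 2 i + 4 i} = \frac{1}{7 + 11 i} = \frac{7 - 11 i}{170}$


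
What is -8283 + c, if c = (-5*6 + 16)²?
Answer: -8087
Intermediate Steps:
c = 196 (c = (-30 + 16)² = (-14)² = 196)
-8283 + c = -8283 + 196 = -8087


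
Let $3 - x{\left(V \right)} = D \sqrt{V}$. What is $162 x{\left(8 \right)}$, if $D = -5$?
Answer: $486 + 1620 \sqrt{2} \approx 2777.0$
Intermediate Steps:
$x{\left(V \right)} = 3 + 5 \sqrt{V}$ ($x{\left(V \right)} = 3 - - 5 \sqrt{V} = 3 + 5 \sqrt{V}$)
$162 x{\left(8 \right)} = 162 \left(3 + 5 \sqrt{8}\right) = 162 \left(3 + 5 \cdot 2 \sqrt{2}\right) = 162 \left(3 + 10 \sqrt{2}\right) = 486 + 1620 \sqrt{2}$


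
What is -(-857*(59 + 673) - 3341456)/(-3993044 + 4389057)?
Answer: 3968780/396013 ≈ 10.022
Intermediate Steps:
-(-857*(59 + 673) - 3341456)/(-3993044 + 4389057) = -(-857*732 - 3341456)/396013 = -(-627324 - 3341456)/396013 = -(-3968780)/396013 = -1*(-3968780/396013) = 3968780/396013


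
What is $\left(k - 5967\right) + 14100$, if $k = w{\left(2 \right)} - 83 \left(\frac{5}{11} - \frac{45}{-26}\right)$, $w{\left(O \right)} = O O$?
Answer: $\frac{2275307}{286} \approx 7955.6$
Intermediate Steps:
$w{\left(O \right)} = O^{2}$
$k = - \frac{50731}{286}$ ($k = 2^{2} - 83 \left(\frac{5}{11} - \frac{45}{-26}\right) = 4 - 83 \left(5 \cdot \frac{1}{11} - - \frac{45}{26}\right) = 4 - 83 \left(\frac{5}{11} + \frac{45}{26}\right) = 4 - \frac{51875}{286} = - \frac{50731}{286} \approx -177.38$)
$\left(k - 5967\right) + 14100 = \left(- \frac{50731}{286} - 5967\right) + 14100 = - \frac{1757293}{286} + 14100 = \frac{2275307}{286}$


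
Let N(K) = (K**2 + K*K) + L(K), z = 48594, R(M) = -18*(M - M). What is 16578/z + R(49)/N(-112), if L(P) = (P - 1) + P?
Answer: 2763/8099 ≈ 0.34115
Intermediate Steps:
R(M) = 0 (R(M) = -18*0 = 0)
L(P) = -1 + 2*P (L(P) = (-1 + P) + P = -1 + 2*P)
N(K) = -1 + 2*K + 2*K**2 (N(K) = (K**2 + K*K) + (-1 + 2*K) = (K**2 + K**2) + (-1 + 2*K) = 2*K**2 + (-1 + 2*K) = -1 + 2*K + 2*K**2)
16578/z + R(49)/N(-112) = 16578/48594 + 0/(-1 + 2*(-112) + 2*(-112)**2) = 16578*(1/48594) + 0/(-1 - 224 + 2*12544) = 2763/8099 + 0/(-1 - 224 + 25088) = 2763/8099 + 0/24863 = 2763/8099 + 0*(1/24863) = 2763/8099 + 0 = 2763/8099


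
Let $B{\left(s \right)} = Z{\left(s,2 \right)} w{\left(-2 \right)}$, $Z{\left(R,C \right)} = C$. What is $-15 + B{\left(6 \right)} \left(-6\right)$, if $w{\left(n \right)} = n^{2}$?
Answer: $-63$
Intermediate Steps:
$B{\left(s \right)} = 8$ ($B{\left(s \right)} = 2 \left(-2\right)^{2} = 2 \cdot 4 = 8$)
$-15 + B{\left(6 \right)} \left(-6\right) = -15 + 8 \left(-6\right) = -15 - 48 = -63$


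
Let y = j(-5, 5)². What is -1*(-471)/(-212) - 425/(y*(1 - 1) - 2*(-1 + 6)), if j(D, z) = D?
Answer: 8539/212 ≈ 40.278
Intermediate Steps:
y = 25 (y = (-5)² = 25)
-1*(-471)/(-212) - 425/(y*(1 - 1) - 2*(-1 + 6)) = -1*(-471)/(-212) - 425/(25*(1 - 1) - 2*(-1 + 6)) = 471*(-1/212) - 425/(25*0 - 2*5) = -471/212 - 425/(0 - 10) = -471/212 - 425/(-10) = -471/212 - 425*(-⅒) = -471/212 + 85/2 = 8539/212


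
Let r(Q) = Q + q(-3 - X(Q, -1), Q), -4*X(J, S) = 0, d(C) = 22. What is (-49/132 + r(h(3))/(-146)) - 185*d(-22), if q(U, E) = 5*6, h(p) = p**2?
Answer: -39224671/9636 ≈ -4070.6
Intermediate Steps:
X(J, S) = 0 (X(J, S) = -1/4*0 = 0)
q(U, E) = 30
r(Q) = 30 + Q (r(Q) = Q + 30 = 30 + Q)
(-49/132 + r(h(3))/(-146)) - 185*d(-22) = (-49/132 + (30 + 3**2)/(-146)) - 185*22 = (-49*1/132 + (30 + 9)*(-1/146)) - 4070 = (-49/132 + 39*(-1/146)) - 4070 = (-49/132 - 39/146) - 4070 = -6151/9636 - 4070 = -39224671/9636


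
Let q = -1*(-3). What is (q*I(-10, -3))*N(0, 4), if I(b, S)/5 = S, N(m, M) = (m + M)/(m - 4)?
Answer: 45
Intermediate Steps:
N(m, M) = (M + m)/(-4 + m)
q = 3
I(b, S) = 5*S
(q*I(-10, -3))*N(0, 4) = (3*(5*(-3)))*((4 + 0)/(-4 + 0)) = (3*(-15))*(4/(-4)) = -(-45)*4/4 = -45*(-1) = 45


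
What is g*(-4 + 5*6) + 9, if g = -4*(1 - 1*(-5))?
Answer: -615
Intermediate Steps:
g = -24 (g = -4*(1 + 5) = -4*6 = -24)
g*(-4 + 5*6) + 9 = -24*(-4 + 5*6) + 9 = -24*(-4 + 30) + 9 = -24*26 + 9 = -624 + 9 = -615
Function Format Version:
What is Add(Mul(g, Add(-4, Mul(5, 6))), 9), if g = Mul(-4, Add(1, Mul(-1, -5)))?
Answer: -615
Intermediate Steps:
g = -24 (g = Mul(-4, Add(1, 5)) = Mul(-4, 6) = -24)
Add(Mul(g, Add(-4, Mul(5, 6))), 9) = Add(Mul(-24, Add(-4, Mul(5, 6))), 9) = Add(Mul(-24, Add(-4, 30)), 9) = Add(Mul(-24, 26), 9) = Add(-624, 9) = -615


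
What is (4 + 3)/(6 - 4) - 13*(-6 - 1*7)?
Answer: 345/2 ≈ 172.50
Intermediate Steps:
(4 + 3)/(6 - 4) - 13*(-6 - 1*7) = 7/2 - 13*(-6 - 7) = 7*(½) - 13*(-13) = 7/2 + 169 = 345/2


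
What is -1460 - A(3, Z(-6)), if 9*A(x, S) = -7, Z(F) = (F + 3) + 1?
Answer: -13133/9 ≈ -1459.2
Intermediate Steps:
Z(F) = 4 + F (Z(F) = (3 + F) + 1 = 4 + F)
A(x, S) = -7/9 (A(x, S) = (⅑)*(-7) = -7/9)
-1460 - A(3, Z(-6)) = -1460 - 1*(-7/9) = -1460 + 7/9 = -13133/9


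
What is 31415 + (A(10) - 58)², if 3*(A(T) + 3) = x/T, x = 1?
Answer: 31618741/900 ≈ 35132.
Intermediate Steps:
A(T) = -3 + 1/(3*T) (A(T) = -3 + (1/T)/3 = -3 + 1/(3*T))
31415 + (A(10) - 58)² = 31415 + ((-3 + (⅓)/10) - 58)² = 31415 + ((-3 + (⅓)*(⅒)) - 58)² = 31415 + ((-3 + 1/30) - 58)² = 31415 + (-89/30 - 58)² = 31415 + (-1829/30)² = 31415 + 3345241/900 = 31618741/900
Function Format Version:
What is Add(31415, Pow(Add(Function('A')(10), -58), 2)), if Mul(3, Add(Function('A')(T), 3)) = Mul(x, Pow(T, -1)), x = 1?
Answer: Rational(31618741, 900) ≈ 35132.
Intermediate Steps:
Function('A')(T) = Add(-3, Mul(Rational(1, 3), Pow(T, -1))) (Function('A')(T) = Add(-3, Mul(Rational(1, 3), Mul(1, Pow(T, -1)))) = Add(-3, Mul(Rational(1, 3), Pow(T, -1))))
Add(31415, Pow(Add(Function('A')(10), -58), 2)) = Add(31415, Pow(Add(Add(-3, Mul(Rational(1, 3), Pow(10, -1))), -58), 2)) = Add(31415, Pow(Add(Add(-3, Mul(Rational(1, 3), Rational(1, 10))), -58), 2)) = Add(31415, Pow(Add(Add(-3, Rational(1, 30)), -58), 2)) = Add(31415, Pow(Add(Rational(-89, 30), -58), 2)) = Add(31415, Pow(Rational(-1829, 30), 2)) = Add(31415, Rational(3345241, 900)) = Rational(31618741, 900)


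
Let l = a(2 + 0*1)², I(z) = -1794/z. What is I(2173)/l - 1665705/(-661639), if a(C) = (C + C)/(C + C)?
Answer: 2432596599/1437741547 ≈ 1.6920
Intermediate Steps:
a(C) = 1 (a(C) = (2*C)/((2*C)) = (2*C)*(1/(2*C)) = 1)
l = 1 (l = 1² = 1)
I(2173)/l - 1665705/(-661639) = -1794/2173/1 - 1665705/(-661639) = -1794*1/2173*1 - 1665705*(-1/661639) = -1794/2173*1 + 1665705/661639 = -1794/2173 + 1665705/661639 = 2432596599/1437741547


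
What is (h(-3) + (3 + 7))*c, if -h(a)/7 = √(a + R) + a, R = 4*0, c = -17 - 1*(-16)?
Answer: -31 + 7*I*√3 ≈ -31.0 + 12.124*I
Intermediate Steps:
c = -1 (c = -17 + 16 = -1)
R = 0
h(a) = -7*a - 7*√a (h(a) = -7*(√(a + 0) + a) = -7*(√a + a) = -7*(a + √a) = -7*a - 7*√a)
(h(-3) + (3 + 7))*c = ((-7*(-3) - 7*I*√3) + (3 + 7))*(-1) = ((21 - 7*I*√3) + 10)*(-1) = (31 - 7*I*√3)*(-1) = -31 + 7*I*√3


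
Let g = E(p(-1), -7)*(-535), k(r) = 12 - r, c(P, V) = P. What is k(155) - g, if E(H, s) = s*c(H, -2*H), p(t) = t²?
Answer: -3888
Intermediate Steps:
E(H, s) = H*s (E(H, s) = s*H = H*s)
g = 3745 (g = ((-1)²*(-7))*(-535) = (1*(-7))*(-535) = -7*(-535) = 3745)
k(155) - g = (12 - 1*155) - 1*3745 = (12 - 155) - 3745 = -143 - 3745 = -3888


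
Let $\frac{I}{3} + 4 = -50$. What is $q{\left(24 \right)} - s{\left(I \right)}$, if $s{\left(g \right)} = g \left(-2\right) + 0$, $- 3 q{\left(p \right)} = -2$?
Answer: $- \frac{970}{3} \approx -323.33$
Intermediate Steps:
$I = -162$ ($I = -12 + 3 \left(-50\right) = -12 - 150 = -162$)
$q{\left(p \right)} = \frac{2}{3}$ ($q{\left(p \right)} = \left(- \frac{1}{3}\right) \left(-2\right) = \frac{2}{3}$)
$s{\left(g \right)} = - 2 g$ ($s{\left(g \right)} = - 2 g + 0 = - 2 g$)
$q{\left(24 \right)} - s{\left(I \right)} = \frac{2}{3} - \left(-2\right) \left(-162\right) = \frac{2}{3} - 324 = - \frac{970}{3}$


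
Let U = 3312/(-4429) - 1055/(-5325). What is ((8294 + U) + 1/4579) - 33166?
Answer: -537212655009614/21598616415 ≈ -24873.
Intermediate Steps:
U = -2592761/4716885 (U = 3312*(-1/4429) - 1055*(-1/5325) = -3312/4429 + 211/1065 = -2592761/4716885 ≈ -0.54968)
((8294 + U) + 1/4579) - 33166 = ((8294 - 2592761/4716885) + 1/4579) - 33166 = (39119251429/4716885 + 1/4579) - 33166 = 179127057010276/21598616415 - 33166 = -537212655009614/21598616415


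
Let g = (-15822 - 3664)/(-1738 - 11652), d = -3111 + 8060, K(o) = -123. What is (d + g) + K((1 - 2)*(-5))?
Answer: 32319813/6695 ≈ 4827.5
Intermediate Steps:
d = 4949
g = 9743/6695 (g = -19486/(-13390) = -19486*(-1/13390) = 9743/6695 ≈ 1.4553)
(d + g) + K((1 - 2)*(-5)) = (4949 + 9743/6695) - 123 = 33143298/6695 - 123 = 32319813/6695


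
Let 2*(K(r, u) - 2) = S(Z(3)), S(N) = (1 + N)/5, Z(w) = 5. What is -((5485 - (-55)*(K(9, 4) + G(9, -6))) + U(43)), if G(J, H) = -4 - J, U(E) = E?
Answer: -4956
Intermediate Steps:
S(N) = ⅕ + N/5 (S(N) = (1 + N)*(⅕) = ⅕ + N/5)
K(r, u) = 13/5 (K(r, u) = 2 + (⅕ + (⅕)*5)/2 = 2 + (⅕ + 1)/2 = 2 + (½)*(6/5) = 2 + ⅗ = 13/5)
-((5485 - (-55)*(K(9, 4) + G(9, -6))) + U(43)) = -((5485 - (-55)*(13/5 + (-4 - 1*9))) + 43) = -((5485 - (-55)*(13/5 + (-4 - 9))) + 43) = -((5485 - (-55)*(13/5 - 13)) + 43) = -((5485 - (-55)*(-52)/5) + 43) = -((5485 - 1*572) + 43) = -((5485 - 572) + 43) = -(4913 + 43) = -1*4956 = -4956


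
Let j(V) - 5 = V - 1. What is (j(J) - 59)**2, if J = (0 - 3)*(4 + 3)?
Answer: 5776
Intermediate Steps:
J = -21 (J = -3*7 = -21)
j(V) = 4 + V (j(V) = 5 + (V - 1) = 5 + (-1 + V) = 4 + V)
(j(J) - 59)**2 = ((4 - 21) - 59)**2 = (-17 - 59)**2 = (-76)**2 = 5776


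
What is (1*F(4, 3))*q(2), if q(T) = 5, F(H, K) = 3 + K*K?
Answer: 60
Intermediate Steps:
F(H, K) = 3 + K**2
(1*F(4, 3))*q(2) = (1*(3 + 3**2))*5 = (1*(3 + 9))*5 = (1*12)*5 = 12*5 = 60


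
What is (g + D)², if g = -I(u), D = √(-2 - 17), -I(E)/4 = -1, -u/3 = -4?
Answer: (4 - I*√19)² ≈ -3.0 - 34.871*I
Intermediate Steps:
u = 12 (u = -3*(-4) = 12)
I(E) = 4 (I(E) = -4*(-1) = 4)
D = I*√19 (D = √(-19) = I*√19 ≈ 4.3589*I)
g = -4 (g = -1*4 = -4)
(g + D)² = (-4 + I*√19)²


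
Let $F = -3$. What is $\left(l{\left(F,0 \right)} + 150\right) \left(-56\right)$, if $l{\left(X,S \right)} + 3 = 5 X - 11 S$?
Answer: $-7392$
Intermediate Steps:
$l{\left(X,S \right)} = -3 - 11 S + 5 X$ ($l{\left(X,S \right)} = -3 - \left(- 5 X + 11 S\right) = -3 - 11 S + 5 X$)
$\left(l{\left(F,0 \right)} + 150\right) \left(-56\right) = \left(\left(-3 - 0 + 5 \left(-3\right)\right) + 150\right) \left(-56\right) = \left(\left(-3 + 0 - 15\right) + 150\right) \left(-56\right) = \left(-18 + 150\right) \left(-56\right) = 132 \left(-56\right) = -7392$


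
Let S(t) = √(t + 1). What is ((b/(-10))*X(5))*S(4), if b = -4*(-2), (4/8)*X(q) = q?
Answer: -8*√5 ≈ -17.889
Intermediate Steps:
X(q) = 2*q
b = 8
S(t) = √(1 + t)
((b/(-10))*X(5))*S(4) = ((8/(-10))*(2*5))*√(1 + 4) = ((8*(-⅒))*10)*√5 = (-⅘*10)*√5 = -8*√5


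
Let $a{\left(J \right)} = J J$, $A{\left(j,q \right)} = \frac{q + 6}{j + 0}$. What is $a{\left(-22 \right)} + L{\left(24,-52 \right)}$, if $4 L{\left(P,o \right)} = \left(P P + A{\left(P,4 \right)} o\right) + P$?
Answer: $\frac{7543}{12} \approx 628.58$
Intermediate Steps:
$A{\left(j,q \right)} = \frac{6 + q}{j}$
$a{\left(J \right)} = J^{2}$
$L{\left(P,o \right)} = \frac{P}{4} + \frac{P^{2}}{4} + \frac{5 o}{2 P}$ ($L{\left(P,o \right)} = \frac{\left(P P + \frac{6 + 4}{P} o\right) + P}{4} = \frac{\left(P^{2} + \frac{1}{P} 10 o\right) + P}{4} = \frac{\left(P^{2} + \frac{10}{P} o\right) + P}{4} = \frac{\left(P^{2} + \frac{10 o}{P}\right) + P}{4} = \frac{P + P^{2} + \frac{10 o}{P}}{4} = \frac{P}{4} + \frac{P^{2}}{4} + \frac{5 o}{2 P}$)
$a{\left(-22 \right)} + L{\left(24,-52 \right)} = \left(-22\right)^{2} + \frac{10 \left(-52\right) + 24^{2} \left(1 + 24\right)}{4 \cdot 24} = 484 + \frac{1}{4} \cdot \frac{1}{24} \left(-520 + 576 \cdot 25\right) = 484 + \frac{1}{4} \cdot \frac{1}{24} \left(-520 + 14400\right) = 484 + \frac{1}{4} \cdot \frac{1}{24} \cdot 13880 = 484 + \frac{1735}{12} = \frac{7543}{12}$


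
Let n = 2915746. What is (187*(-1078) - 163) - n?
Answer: -3117495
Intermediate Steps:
(187*(-1078) - 163) - n = (187*(-1078) - 163) - 1*2915746 = (-201586 - 163) - 2915746 = -201749 - 2915746 = -3117495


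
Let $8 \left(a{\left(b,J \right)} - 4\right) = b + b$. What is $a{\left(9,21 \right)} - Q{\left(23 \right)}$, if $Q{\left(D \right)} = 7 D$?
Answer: $- \frac{619}{4} \approx -154.75$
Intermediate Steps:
$a{\left(b,J \right)} = 4 + \frac{b}{4}$ ($a{\left(b,J \right)} = 4 + \frac{b + b}{8} = 4 + \frac{2 b}{8} = 4 + \frac{b}{4}$)
$a{\left(9,21 \right)} - Q{\left(23 \right)} = \left(4 + \frac{1}{4} \cdot 9\right) - 7 \cdot 23 = \left(4 + \frac{9}{4}\right) - 161 = \frac{25}{4} - 161 = - \frac{619}{4}$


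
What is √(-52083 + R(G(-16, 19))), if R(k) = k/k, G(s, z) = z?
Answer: I*√52082 ≈ 228.21*I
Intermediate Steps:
R(k) = 1
√(-52083 + R(G(-16, 19))) = √(-52083 + 1) = √(-52082) = I*√52082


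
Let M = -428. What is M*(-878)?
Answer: 375784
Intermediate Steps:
M*(-878) = -428*(-878) = 375784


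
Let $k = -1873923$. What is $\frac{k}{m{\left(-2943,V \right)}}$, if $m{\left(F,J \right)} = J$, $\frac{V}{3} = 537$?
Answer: $- \frac{624641}{537} \approx -1163.2$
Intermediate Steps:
$V = 1611$ ($V = 3 \cdot 537 = 1611$)
$\frac{k}{m{\left(-2943,V \right)}} = - \frac{1873923}{1611} = \left(-1873923\right) \frac{1}{1611} = - \frac{624641}{537}$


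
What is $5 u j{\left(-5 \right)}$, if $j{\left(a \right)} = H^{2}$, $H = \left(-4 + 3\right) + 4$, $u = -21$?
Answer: $-945$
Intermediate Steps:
$H = 3$ ($H = -1 + 4 = 3$)
$j{\left(a \right)} = 9$ ($j{\left(a \right)} = 3^{2} = 9$)
$5 u j{\left(-5 \right)} = 5 \left(-21\right) 9 = \left(-105\right) 9 = -945$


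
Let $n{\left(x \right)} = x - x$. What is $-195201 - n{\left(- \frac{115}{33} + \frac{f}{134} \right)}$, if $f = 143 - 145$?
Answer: $-195201$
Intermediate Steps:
$f = -2$
$n{\left(x \right)} = 0$
$-195201 - n{\left(- \frac{115}{33} + \frac{f}{134} \right)} = -195201 - 0 = -195201 + 0 = -195201$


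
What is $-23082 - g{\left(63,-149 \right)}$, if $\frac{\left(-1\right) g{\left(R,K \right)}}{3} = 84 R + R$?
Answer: $-7017$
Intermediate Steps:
$g{\left(R,K \right)} = - 255 R$ ($g{\left(R,K \right)} = - 3 \left(84 R + R\right) = - 3 \cdot 85 R = - 255 R$)
$-23082 - g{\left(63,-149 \right)} = -23082 - \left(-255\right) 63 = -23082 - -16065 = -23082 + 16065 = -7017$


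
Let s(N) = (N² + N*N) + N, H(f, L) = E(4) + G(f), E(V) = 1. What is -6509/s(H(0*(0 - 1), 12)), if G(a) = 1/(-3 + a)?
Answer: -58581/14 ≈ -4184.4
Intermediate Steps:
H(f, L) = 1 + 1/(-3 + f)
s(N) = N + 2*N² (s(N) = (N² + N²) + N = 2*N² + N = N + 2*N²)
-6509/s(H(0*(0 - 1), 12)) = -6509*(-3 + 0*(0 - 1))/((1 + 2*((-2 + 0*(0 - 1))/(-3 + 0*(0 - 1))))*(-2 + 0*(0 - 1))) = -6509*(-3 + 0*(-1))/((1 + 2*((-2 + 0*(-1))/(-3 + 0*(-1))))*(-2 + 0*(-1))) = -6509*(-3 + 0)/((1 + 2*((-2 + 0)/(-3 + 0)))*(-2 + 0)) = -6509*3/(2*(1 + 2*(-2/(-3)))) = -6509*3/(2*(1 + 2*(-⅓*(-2)))) = -6509*3/(2*(1 + 2*(⅔))) = -6509*3/(2*(1 + 4/3)) = -6509/((⅔)*(7/3)) = -6509/14/9 = -6509*9/14 = -58581/14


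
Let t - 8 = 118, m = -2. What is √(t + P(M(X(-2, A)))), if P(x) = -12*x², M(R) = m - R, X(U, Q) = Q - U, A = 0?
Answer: I*√66 ≈ 8.124*I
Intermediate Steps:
t = 126 (t = 8 + 118 = 126)
M(R) = -2 - R
√(t + P(M(X(-2, A)))) = √(126 - 12*(-2 - (0 - 1*(-2)))²) = √(126 - 12*(-2 - (0 + 2))²) = √(126 - 12*(-2 - 1*2)²) = √(126 - 12*(-2 - 2)²) = √(126 - 12*(-4)²) = √(126 - 12*16) = √(126 - 192) = √(-66) = I*√66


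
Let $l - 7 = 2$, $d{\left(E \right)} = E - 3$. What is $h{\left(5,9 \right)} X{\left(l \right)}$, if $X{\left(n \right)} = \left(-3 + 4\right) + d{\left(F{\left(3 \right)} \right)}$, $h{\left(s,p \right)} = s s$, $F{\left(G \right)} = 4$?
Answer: $50$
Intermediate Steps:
$d{\left(E \right)} = -3 + E$
$l = 9$ ($l = 7 + 2 = 9$)
$h{\left(s,p \right)} = s^{2}$
$X{\left(n \right)} = 2$ ($X{\left(n \right)} = \left(-3 + 4\right) + \left(-3 + 4\right) = 1 + 1 = 2$)
$h{\left(5,9 \right)} X{\left(l \right)} = 5^{2} \cdot 2 = 25 \cdot 2 = 50$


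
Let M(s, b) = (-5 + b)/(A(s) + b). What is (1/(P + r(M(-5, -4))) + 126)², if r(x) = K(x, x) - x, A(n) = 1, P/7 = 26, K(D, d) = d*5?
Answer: 597558025/37636 ≈ 15877.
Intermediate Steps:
K(D, d) = 5*d
P = 182 (P = 7*26 = 182)
M(s, b) = (-5 + b)/(1 + b)
r(x) = 4*x (r(x) = 5*x - x = 4*x)
(1/(P + r(M(-5, -4))) + 126)² = (1/(182 + 4*((-5 - 4)/(1 - 4))) + 126)² = (1/(182 + 4*(-9/(-3))) + 126)² = (1/(182 + 4*(-⅓*(-9))) + 126)² = (1/(182 + 4*3) + 126)² = (1/(182 + 12) + 126)² = (1/194 + 126)² = (24445/194)² = 597558025/37636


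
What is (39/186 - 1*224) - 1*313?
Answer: -33281/62 ≈ -536.79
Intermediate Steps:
(39/186 - 1*224) - 1*313 = (39*(1/186) - 224) - 313 = (13/62 - 224) - 313 = -13875/62 - 313 = -33281/62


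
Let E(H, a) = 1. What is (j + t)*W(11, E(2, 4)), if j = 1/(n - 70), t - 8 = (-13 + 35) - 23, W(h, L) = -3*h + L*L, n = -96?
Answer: -18576/83 ≈ -223.81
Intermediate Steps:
W(h, L) = L**2 - 3*h (W(h, L) = -3*h + L**2 = L**2 - 3*h)
t = 7 (t = 8 + ((-13 + 35) - 23) = 8 + (22 - 23) = 8 - 1 = 7)
j = -1/166 (j = 1/(-96 - 70) = 1/(-166) = -1/166 ≈ -0.0060241)
(j + t)*W(11, E(2, 4)) = (-1/166 + 7)*(1**2 - 3*11) = 1161*(1 - 33)/166 = (1161/166)*(-32) = -18576/83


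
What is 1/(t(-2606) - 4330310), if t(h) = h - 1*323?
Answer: -1/4333239 ≈ -2.3077e-7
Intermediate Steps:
t(h) = -323 + h (t(h) = h - 323 = -323 + h)
1/(t(-2606) - 4330310) = 1/((-323 - 2606) - 4330310) = 1/(-2929 - 4330310) = 1/(-4333239) = -1/4333239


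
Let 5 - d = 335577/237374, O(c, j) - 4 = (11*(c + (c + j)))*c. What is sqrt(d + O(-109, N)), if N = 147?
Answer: sqrt(4797141497596090)/237374 ≈ 291.78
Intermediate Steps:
O(c, j) = 4 + c*(11*j + 22*c) (O(c, j) = 4 + (11*(c + (c + j)))*c = 4 + (11*(j + 2*c))*c = 4 + (11*j + 22*c)*c = 4 + c*(11*j + 22*c))
d = 851293/237374 (d = 5 - 335577/237374 = 851293/237374 ≈ 3.5863)
sqrt(d + O(-109, N)) = sqrt(851293/237374 + (4 + 22*(-109)**2 + 11*(-109)*147)) = sqrt(851293/237374 + (4 + 22*11881 - 176253)) = sqrt(851293/237374 + (4 + 261382 - 176253)) = sqrt(851293/237374 + 85133) = sqrt(20209212035/237374) = sqrt(4797141497596090)/237374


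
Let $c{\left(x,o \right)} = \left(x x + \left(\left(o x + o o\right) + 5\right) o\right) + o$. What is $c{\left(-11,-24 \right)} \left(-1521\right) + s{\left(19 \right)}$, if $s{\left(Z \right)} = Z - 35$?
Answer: $30698327$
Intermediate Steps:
$s{\left(Z \right)} = -35 + Z$
$c{\left(x,o \right)} = o + x^{2} + o \left(5 + o^{2} + o x\right)$ ($c{\left(x,o \right)} = \left(x^{2} + \left(\left(o x + o^{2}\right) + 5\right) o\right) + o = \left(x^{2} + \left(\left(o^{2} + o x\right) + 5\right) o\right) + o = \left(x^{2} + \left(5 + o^{2} + o x\right) o\right) + o = \left(x^{2} + o \left(5 + o^{2} + o x\right)\right) + o = o + x^{2} + o \left(5 + o^{2} + o x\right)$)
$c{\left(-11,-24 \right)} \left(-1521\right) + s{\left(19 \right)} = \left(\left(-24\right)^{3} + \left(-11\right)^{2} + 6 \left(-24\right) - 11 \left(-24\right)^{2}\right) \left(-1521\right) + \left(-35 + 19\right) = \left(-13824 + 121 - 144 - 6336\right) \left(-1521\right) - 16 = \left(-20183\right) \left(-1521\right) - 16 = 30698343 - 16 = 30698327$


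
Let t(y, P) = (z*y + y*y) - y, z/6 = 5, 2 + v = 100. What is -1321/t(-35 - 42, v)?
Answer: -1321/3696 ≈ -0.35741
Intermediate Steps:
v = 98 (v = -2 + 100 = 98)
z = 30 (z = 6*5 = 30)
t(y, P) = y² + 29*y (t(y, P) = (30*y + y*y) - y = (30*y + y²) - y = (y² + 30*y) - y = y² + 29*y)
-1321/t(-35 - 42, v) = -1321*1/((-35 - 42)*(29 + (-35 - 42))) = -1321*(-1/(77*(29 - 77))) = -1321/((-77*(-48))) = -1321/3696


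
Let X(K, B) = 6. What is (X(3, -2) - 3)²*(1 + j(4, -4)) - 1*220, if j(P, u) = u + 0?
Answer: -247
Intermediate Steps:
j(P, u) = u
(X(3, -2) - 3)²*(1 + j(4, -4)) - 1*220 = (6 - 3)²*(1 - 4) - 1*220 = 3²*(-3) - 220 = 9*(-3) - 220 = -27 - 220 = -247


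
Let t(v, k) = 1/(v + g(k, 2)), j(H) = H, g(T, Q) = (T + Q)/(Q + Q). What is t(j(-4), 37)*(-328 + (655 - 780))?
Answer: -1812/23 ≈ -78.783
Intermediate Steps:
g(T, Q) = (Q + T)/(2*Q) (g(T, Q) = (Q + T)/((2*Q)) = (Q + T)*(1/(2*Q)) = (Q + T)/(2*Q))
t(v, k) = 1/(½ + v + k/4) (t(v, k) = 1/(v + (½)*(2 + k)/2) = 1/(v + (½)*(½)*(2 + k)) = 1/(v + (½ + k/4)) = 1/(½ + v + k/4))
t(j(-4), 37)*(-328 + (655 - 780)) = (4/(2 + 37 + 4*(-4)))*(-328 + (655 - 780)) = (4/(2 + 37 - 16))*(-328 - 125) = (4/23)*(-453) = -1812/23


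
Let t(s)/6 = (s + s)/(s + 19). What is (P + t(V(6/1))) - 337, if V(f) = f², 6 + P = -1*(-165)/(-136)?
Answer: -2515963/7480 ≈ -336.36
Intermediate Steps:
P = -981/136 (P = -6 - 1*(-165)/(-136) = -6 + 165*(-1/136) = -6 - 165/136 = -981/136 ≈ -7.2132)
t(s) = 12*s/(19 + s) (t(s) = 6*((s + s)/(s + 19)) = 6*((2*s)/(19 + s)) = 6*(2*s/(19 + s)) = 12*s/(19 + s))
(P + t(V(6/1))) - 337 = (-981/136 + 12*(6/1)²/(19 + (6/1)²)) - 337 = (-981/136 + 12*(6*1)²/(19 + (6*1)²)) - 337 = (-981/136 + 12*6²/(19 + 6²)) - 337 = (-981/136 + 12*36/(19 + 36)) - 337 = (-981/136 + 12*36/55) - 337 = (-981/136 + 12*36*(1/55)) - 337 = (-981/136 + 432/55) - 337 = 4797/7480 - 337 = -2515963/7480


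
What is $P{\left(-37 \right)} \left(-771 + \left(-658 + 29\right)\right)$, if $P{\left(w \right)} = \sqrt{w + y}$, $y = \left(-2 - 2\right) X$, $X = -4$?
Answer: $- 1400 i \sqrt{21} \approx - 6415.6 i$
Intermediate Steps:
$y = 16$ ($y = \left(-2 - 2\right) \left(-4\right) = \left(-4\right) \left(-4\right) = 16$)
$P{\left(w \right)} = \sqrt{16 + w}$ ($P{\left(w \right)} = \sqrt{w + 16} = \sqrt{16 + w}$)
$P{\left(-37 \right)} \left(-771 + \left(-658 + 29\right)\right) = \sqrt{16 - 37} \left(-771 + \left(-658 + 29\right)\right) = \sqrt{-21} \left(-771 - 629\right) = i \sqrt{21} \left(-1400\right) = - 1400 i \sqrt{21}$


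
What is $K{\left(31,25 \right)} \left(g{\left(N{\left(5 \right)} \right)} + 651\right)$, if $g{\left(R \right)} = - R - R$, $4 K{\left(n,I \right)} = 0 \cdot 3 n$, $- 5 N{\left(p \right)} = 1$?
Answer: $0$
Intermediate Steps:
$N{\left(p \right)} = - \frac{1}{5}$ ($N{\left(p \right)} = \left(- \frac{1}{5}\right) 1 = - \frac{1}{5}$)
$K{\left(n,I \right)} = 0$ ($K{\left(n,I \right)} = \frac{0 \cdot 3 n}{4} = \frac{0 n}{4} = \frac{1}{4} \cdot 0 = 0$)
$g{\left(R \right)} = - 2 R$
$K{\left(31,25 \right)} \left(g{\left(N{\left(5 \right)} \right)} + 651\right) = 0 \left(\left(-2\right) \left(- \frac{1}{5}\right) + 651\right) = 0 \left(\frac{2}{5} + 651\right) = 0 \cdot \frac{3257}{5} = 0$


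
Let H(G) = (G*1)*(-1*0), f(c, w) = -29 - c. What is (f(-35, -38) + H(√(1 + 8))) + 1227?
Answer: 1233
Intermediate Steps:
H(G) = 0 (H(G) = G*0 = 0)
(f(-35, -38) + H(√(1 + 8))) + 1227 = ((-29 - 1*(-35)) + 0) + 1227 = ((-29 + 35) + 0) + 1227 = (6 + 0) + 1227 = 6 + 1227 = 1233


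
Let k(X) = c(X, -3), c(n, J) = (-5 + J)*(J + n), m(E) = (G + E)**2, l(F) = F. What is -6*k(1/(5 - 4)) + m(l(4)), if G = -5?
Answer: -95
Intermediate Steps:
m(E) = (-5 + E)**2
k(X) = 24 - 8*X (k(X) = (-3)**2 - 5*(-3) - 5*X - 3*X = 9 + 15 - 5*X - 3*X = 24 - 8*X)
-6*k(1/(5 - 4)) + m(l(4)) = -6*(24 - 8/(5 - 4)) + (-5 + 4)**2 = -6*(24 - 8/1) + (-1)**2 = -6*(24 - 8) + 1 = -6*16 + 1 = -96 + 1 = -95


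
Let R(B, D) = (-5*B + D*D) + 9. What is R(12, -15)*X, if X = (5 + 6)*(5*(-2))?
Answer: -19140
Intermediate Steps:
R(B, D) = 9 + D² - 5*B (R(B, D) = (-5*B + D²) + 9 = (D² - 5*B) + 9 = 9 + D² - 5*B)
X = -110 (X = 11*(-10) = -110)
R(12, -15)*X = (9 + (-15)² - 5*12)*(-110) = (9 + 225 - 60)*(-110) = 174*(-110) = -19140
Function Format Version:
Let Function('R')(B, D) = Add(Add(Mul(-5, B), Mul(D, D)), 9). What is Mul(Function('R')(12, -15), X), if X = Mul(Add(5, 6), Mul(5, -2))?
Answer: -19140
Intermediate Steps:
Function('R')(B, D) = Add(9, Pow(D, 2), Mul(-5, B)) (Function('R')(B, D) = Add(Add(Mul(-5, B), Pow(D, 2)), 9) = Add(Add(Pow(D, 2), Mul(-5, B)), 9) = Add(9, Pow(D, 2), Mul(-5, B)))
X = -110 (X = Mul(11, -10) = -110)
Mul(Function('R')(12, -15), X) = Mul(Add(9, Pow(-15, 2), Mul(-5, 12)), -110) = Mul(Add(9, 225, -60), -110) = Mul(174, -110) = -19140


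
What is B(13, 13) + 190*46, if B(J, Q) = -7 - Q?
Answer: 8720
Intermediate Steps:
B(13, 13) + 190*46 = (-7 - 1*13) + 190*46 = (-7 - 13) + 8740 = -20 + 8740 = 8720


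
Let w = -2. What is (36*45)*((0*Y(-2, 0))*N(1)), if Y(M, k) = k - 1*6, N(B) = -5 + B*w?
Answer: 0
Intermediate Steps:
N(B) = -5 - 2*B (N(B) = -5 + B*(-2) = -5 - 2*B)
Y(M, k) = -6 + k (Y(M, k) = k - 6 = -6 + k)
(36*45)*((0*Y(-2, 0))*N(1)) = (36*45)*((0*(-6 + 0))*(-5 - 2*1)) = 1620*((0*(-6))*(-5 - 2)) = 1620*(0*(-7)) = 1620*0 = 0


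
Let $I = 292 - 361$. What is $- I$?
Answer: $69$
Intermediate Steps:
$I = -69$ ($I = 292 - 361 = -69$)
$- I = \left(-1\right) \left(-69\right) = 69$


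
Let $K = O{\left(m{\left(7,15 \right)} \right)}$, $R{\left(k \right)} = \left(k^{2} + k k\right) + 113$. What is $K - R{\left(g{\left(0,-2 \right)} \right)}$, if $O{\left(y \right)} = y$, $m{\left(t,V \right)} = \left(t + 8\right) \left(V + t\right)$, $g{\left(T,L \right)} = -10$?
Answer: $17$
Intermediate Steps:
$m{\left(t,V \right)} = \left(8 + t\right) \left(V + t\right)$
$R{\left(k \right)} = 113 + 2 k^{2}$ ($R{\left(k \right)} = \left(k^{2} + k^{2}\right) + 113 = 2 k^{2} + 113 = 113 + 2 k^{2}$)
$K = 330$ ($K = 7^{2} + 8 \cdot 15 + 8 \cdot 7 + 15 \cdot 7 = 49 + 120 + 56 + 105 = 330$)
$K - R{\left(g{\left(0,-2 \right)} \right)} = 330 - \left(113 + 2 \left(-10\right)^{2}\right) = 330 - \left(113 + 2 \cdot 100\right) = 330 - \left(113 + 200\right) = 330 - 313 = 17$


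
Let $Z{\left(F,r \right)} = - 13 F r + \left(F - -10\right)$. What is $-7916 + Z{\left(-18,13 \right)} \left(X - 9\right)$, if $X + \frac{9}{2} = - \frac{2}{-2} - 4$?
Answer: $-57977$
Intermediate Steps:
$Z{\left(F,r \right)} = 10 + F - 13 F r$ ($Z{\left(F,r \right)} = - 13 F r + \left(F + 10\right) = - 13 F r + \left(10 + F\right) = 10 + F - 13 F r$)
$X = - \frac{15}{2}$ ($X = - \frac{9}{2} - \left(4 + \frac{2}{-2}\right) = - \frac{9}{2} - 3 = - \frac{15}{2} \approx -7.5$)
$-7916 + Z{\left(-18,13 \right)} \left(X - 9\right) = -7916 + \left(10 - 18 - \left(-234\right) 13\right) \left(- \frac{15}{2} - 9\right) = -7916 + \left(10 - 18 + 3042\right) \left(- \frac{15}{2} - 9\right) = -7916 + 3034 \left(- \frac{33}{2}\right) = -7916 - 50061 = -57977$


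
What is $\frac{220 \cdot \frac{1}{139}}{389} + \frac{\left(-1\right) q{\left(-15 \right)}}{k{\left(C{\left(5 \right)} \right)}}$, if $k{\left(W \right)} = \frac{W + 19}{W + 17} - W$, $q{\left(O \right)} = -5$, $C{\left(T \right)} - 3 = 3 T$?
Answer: $- \frac{9331965}{32064103} \approx -0.29104$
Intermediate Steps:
$C{\left(T \right)} = 3 + 3 T$
$k{\left(W \right)} = - W + \frac{19 + W}{17 + W}$ ($k{\left(W \right)} = \frac{19 + W}{17 + W} - W = - W + \frac{19 + W}{17 + W}$)
$\frac{220 \cdot \frac{1}{139}}{389} + \frac{\left(-1\right) q{\left(-15 \right)}}{k{\left(C{\left(5 \right)} \right)}} = \frac{220 \cdot \frac{1}{139}}{389} + \frac{\left(-1\right) \left(-5\right)}{\frac{1}{17 + \left(3 + 3 \cdot 5\right)} \left(19 - \left(3 + 3 \cdot 5\right)^{2} - 16 \left(3 + 3 \cdot 5\right)\right)} = 220 \cdot \frac{1}{139} \cdot \frac{1}{389} + \frac{5}{\frac{1}{17 + \left(3 + 15\right)} \left(19 - \left(3 + 15\right)^{2} - 16 \left(3 + 15\right)\right)} = \frac{220}{139} \cdot \frac{1}{389} + \frac{5}{\frac{1}{17 + 18} \left(19 - 18^{2} - 288\right)} = \frac{220}{54071} + \frac{5}{\frac{1}{35} \left(19 - 324 - 288\right)} = \frac{220}{54071} + \frac{5}{\frac{1}{35} \left(-593\right)} = \frac{220}{54071} + \frac{5}{- \frac{593}{35}} = \frac{220}{54071} + 5 \left(- \frac{35}{593}\right) = \frac{220}{54071} - \frac{175}{593} = - \frac{9331965}{32064103}$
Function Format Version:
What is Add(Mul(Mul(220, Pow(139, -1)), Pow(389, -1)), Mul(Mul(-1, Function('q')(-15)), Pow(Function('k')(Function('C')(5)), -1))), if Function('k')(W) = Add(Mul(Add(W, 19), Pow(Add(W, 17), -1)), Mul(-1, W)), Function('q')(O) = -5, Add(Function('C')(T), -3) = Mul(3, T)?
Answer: Rational(-9331965, 32064103) ≈ -0.29104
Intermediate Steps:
Function('C')(T) = Add(3, Mul(3, T))
Function('k')(W) = Add(Mul(-1, W), Mul(Pow(Add(17, W), -1), Add(19, W))) (Function('k')(W) = Add(Mul(Add(19, W), Pow(Add(17, W), -1)), Mul(-1, W)) = Add(Mul(Pow(Add(17, W), -1), Add(19, W)), Mul(-1, W)) = Add(Mul(-1, W), Mul(Pow(Add(17, W), -1), Add(19, W))))
Add(Mul(Mul(220, Pow(139, -1)), Pow(389, -1)), Mul(Mul(-1, Function('q')(-15)), Pow(Function('k')(Function('C')(5)), -1))) = Add(Mul(Mul(220, Pow(139, -1)), Pow(389, -1)), Mul(Mul(-1, -5), Pow(Mul(Pow(Add(17, Add(3, Mul(3, 5))), -1), Add(19, Mul(-1, Pow(Add(3, Mul(3, 5)), 2)), Mul(-16, Add(3, Mul(3, 5))))), -1))) = Add(Mul(Mul(220, Rational(1, 139)), Rational(1, 389)), Mul(5, Pow(Mul(Pow(Add(17, Add(3, 15)), -1), Add(19, Mul(-1, Pow(Add(3, 15), 2)), Mul(-16, Add(3, 15)))), -1))) = Add(Mul(Rational(220, 139), Rational(1, 389)), Mul(5, Pow(Mul(Pow(Add(17, 18), -1), Add(19, Mul(-1, Pow(18, 2)), Mul(-16, 18))), -1))) = Add(Rational(220, 54071), Mul(5, Pow(Mul(Pow(35, -1), Add(19, Mul(-1, 324), -288)), -1))) = Add(Rational(220, 54071), Mul(5, Pow(Mul(Rational(1, 35), Add(19, -324, -288)), -1))) = Add(Rational(220, 54071), Mul(5, Pow(Mul(Rational(1, 35), -593), -1))) = Add(Rational(220, 54071), Mul(5, Pow(Rational(-593, 35), -1))) = Add(Rational(220, 54071), Mul(5, Rational(-35, 593))) = Add(Rational(220, 54071), Rational(-175, 593)) = Rational(-9331965, 32064103)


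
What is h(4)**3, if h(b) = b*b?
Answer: 4096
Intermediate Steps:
h(b) = b**2
h(4)**3 = (4**2)**3 = 16**3 = 4096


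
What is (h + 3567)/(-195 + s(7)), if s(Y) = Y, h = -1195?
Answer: -593/47 ≈ -12.617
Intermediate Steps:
(h + 3567)/(-195 + s(7)) = (-1195 + 3567)/(-195 + 7) = 2372/(-188) = 2372*(-1/188) = -593/47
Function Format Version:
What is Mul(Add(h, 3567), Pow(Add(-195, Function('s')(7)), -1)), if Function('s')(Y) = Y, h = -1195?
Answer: Rational(-593, 47) ≈ -12.617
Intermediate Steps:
Mul(Add(h, 3567), Pow(Add(-195, Function('s')(7)), -1)) = Mul(Add(-1195, 3567), Pow(Add(-195, 7), -1)) = Mul(2372, Pow(-188, -1)) = Mul(2372, Rational(-1, 188)) = Rational(-593, 47)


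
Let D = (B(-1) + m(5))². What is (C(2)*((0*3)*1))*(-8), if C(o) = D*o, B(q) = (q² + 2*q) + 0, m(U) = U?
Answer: 0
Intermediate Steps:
B(q) = q² + 2*q
D = 16 (D = (-(2 - 1) + 5)² = (-1*1 + 5)² = (-1 + 5)² = 4² = 16)
C(o) = 16*o
(C(2)*((0*3)*1))*(-8) = ((16*2)*((0*3)*1))*(-8) = (32*(0*1))*(-8) = (32*0)*(-8) = 0*(-8) = 0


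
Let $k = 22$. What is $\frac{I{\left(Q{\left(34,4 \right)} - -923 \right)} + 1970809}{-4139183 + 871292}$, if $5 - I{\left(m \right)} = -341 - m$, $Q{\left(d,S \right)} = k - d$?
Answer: $- \frac{1972066}{3267891} \approx -0.60347$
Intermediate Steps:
$Q{\left(d,S \right)} = 22 - d$
$I{\left(m \right)} = 346 + m$ ($I{\left(m \right)} = 5 - \left(-341 - m\right) = 5 + \left(341 + m\right) = 346 + m$)
$\frac{I{\left(Q{\left(34,4 \right)} - -923 \right)} + 1970809}{-4139183 + 871292} = \frac{\left(346 + \left(\left(22 - 34\right) - -923\right)\right) + 1970809}{-4139183 + 871292} = \frac{\left(346 + \left(\left(22 - 34\right) + 923\right)\right) + 1970809}{-3267891} = \left(\left(346 + \left(-12 + 923\right)\right) + 1970809\right) \left(- \frac{1}{3267891}\right) = \left(\left(346 + 911\right) + 1970809\right) \left(- \frac{1}{3267891}\right) = \left(1257 + 1970809\right) \left(- \frac{1}{3267891}\right) = 1972066 \left(- \frac{1}{3267891}\right) = - \frac{1972066}{3267891}$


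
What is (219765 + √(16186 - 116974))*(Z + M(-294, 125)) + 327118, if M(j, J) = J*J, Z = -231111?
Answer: -47355953672 - 430972*I*√25197 ≈ -4.7356e+10 - 6.8411e+7*I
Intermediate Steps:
M(j, J) = J²
(219765 + √(16186 - 116974))*(Z + M(-294, 125)) + 327118 = (219765 + √(16186 - 116974))*(-231111 + 125²) + 327118 = (219765 + √(-100788))*(-231111 + 15625) + 327118 = (219765 + 2*I*√25197)*(-215486) + 327118 = (-47356280790 - 430972*I*√25197) + 327118 = -47355953672 - 430972*I*√25197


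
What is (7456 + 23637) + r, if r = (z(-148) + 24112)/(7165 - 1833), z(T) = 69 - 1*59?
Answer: 82905999/2666 ≈ 31098.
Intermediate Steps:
z(T) = 10 (z(T) = 69 - 59 = 10)
r = 12061/2666 (r = (10 + 24112)/(7165 - 1833) = 24122/5332 = 24122*(1/5332) = 12061/2666 ≈ 4.5240)
(7456 + 23637) + r = (7456 + 23637) + 12061/2666 = 31093 + 12061/2666 = 82905999/2666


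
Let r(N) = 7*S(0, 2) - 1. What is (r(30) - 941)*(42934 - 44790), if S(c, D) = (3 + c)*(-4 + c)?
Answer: 1904256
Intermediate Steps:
S(c, D) = (-4 + c)*(3 + c)
r(N) = -85 (r(N) = 7*(-12 + 0² - 1*0) - 1 = 7*(-12 + 0 + 0) - 1 = 7*(-12) - 1 = -84 - 1 = -85)
(r(30) - 941)*(42934 - 44790) = (-85 - 941)*(42934 - 44790) = -1026*(-1856) = 1904256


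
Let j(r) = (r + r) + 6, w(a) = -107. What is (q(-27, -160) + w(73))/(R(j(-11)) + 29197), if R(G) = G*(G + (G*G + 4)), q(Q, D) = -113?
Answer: -220/25293 ≈ -0.0086981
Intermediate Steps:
j(r) = 6 + 2*r (j(r) = 2*r + 6 = 6 + 2*r)
R(G) = G*(4 + G + G²) (R(G) = G*(G + (G² + 4)) = G*(G + (4 + G²)) = G*(4 + G + G²))
(q(-27, -160) + w(73))/(R(j(-11)) + 29197) = (-113 - 107)/((6 + 2*(-11))*(4 + (6 + 2*(-11)) + (6 + 2*(-11))²) + 29197) = -220/((6 - 22)*(4 + (6 - 22) + (6 - 22)²) + 29197) = -220/(-16*(4 - 16 + (-16)²) + 29197) = -220/(-16*(4 - 16 + 256) + 29197) = -220/(-16*244 + 29197) = -220/(-3904 + 29197) = -220/25293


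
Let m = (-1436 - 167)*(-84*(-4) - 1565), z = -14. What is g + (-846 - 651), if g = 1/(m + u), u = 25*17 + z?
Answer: -2949835505/1970498 ≈ -1497.0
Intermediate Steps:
m = 1970087 (m = -1603*(336 - 1565) = -1603*(-1229) = 1970087)
u = 411 (u = 25*17 - 14 = 425 - 14 = 411)
g = 1/1970498 (g = 1/(1970087 + 411) = 1/1970498 ≈ 5.0749e-7)
g + (-846 - 651) = 1/1970498 + (-846 - 651) = 1/1970498 - 1497 = -2949835505/1970498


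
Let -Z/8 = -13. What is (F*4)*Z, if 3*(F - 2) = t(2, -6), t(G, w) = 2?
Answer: 3328/3 ≈ 1109.3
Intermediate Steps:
F = 8/3 (F = 2 + (⅓)*2 = 2 + ⅔ = 8/3 ≈ 2.6667)
Z = 104 (Z = -8*(-13) = 104)
(F*4)*Z = ((8/3)*4)*104 = (32/3)*104 = 3328/3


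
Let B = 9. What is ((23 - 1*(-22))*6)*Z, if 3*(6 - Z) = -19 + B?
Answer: 2520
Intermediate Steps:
Z = 28/3 (Z = 6 - (-19 + 9)/3 = 6 - ⅓*(-10) = 6 + 10/3 = 28/3 ≈ 9.3333)
((23 - 1*(-22))*6)*Z = ((23 - 1*(-22))*6)*(28/3) = ((23 + 22)*6)*(28/3) = (45*6)*(28/3) = 270*(28/3) = 2520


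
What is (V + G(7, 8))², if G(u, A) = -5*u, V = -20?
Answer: 3025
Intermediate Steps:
(V + G(7, 8))² = (-20 - 5*7)² = (-20 - 35)² = (-55)² = 3025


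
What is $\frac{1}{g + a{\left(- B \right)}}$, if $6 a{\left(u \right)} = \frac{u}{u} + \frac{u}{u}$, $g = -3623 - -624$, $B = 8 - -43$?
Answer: $- \frac{3}{8996} \approx -0.00033348$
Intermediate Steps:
$B = 51$ ($B = 8 + 43 = 51$)
$g = -2999$ ($g = -3623 + 624 = -2999$)
$a{\left(u \right)} = \frac{1}{3}$ ($a{\left(u \right)} = \frac{\frac{u}{u} + \frac{u}{u}}{6} = \frac{1 + 1}{6} = \frac{1}{6} \cdot 2 = \frac{1}{3}$)
$\frac{1}{g + a{\left(- B \right)}} = \frac{1}{-2999 + \frac{1}{3}} = \frac{1}{- \frac{8996}{3}} = - \frac{3}{8996}$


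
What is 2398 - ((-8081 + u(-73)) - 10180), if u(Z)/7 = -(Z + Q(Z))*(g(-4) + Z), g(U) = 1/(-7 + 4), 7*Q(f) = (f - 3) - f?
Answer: 175057/3 ≈ 58352.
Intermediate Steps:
Q(f) = -3/7 (Q(f) = ((f - 3) - f)/7 = ((-3 + f) - f)/7 = (⅐)*(-3) = -3/7)
g(U) = -⅓ (g(U) = 1/(-3) = -⅓)
u(Z) = -7*(-3/7 + Z)*(-⅓ + Z) (u(Z) = 7*(-(Z - 3/7)*(-⅓ + Z)) = 7*(-(-3/7 + Z)*(-⅓ + Z)) = -7*(-3/7 + Z)*(-⅓ + Z))
2398 - ((-8081 + u(-73)) - 10180) = 2398 - ((-8081 + (-1 - 7*(-73)² + (16/3)*(-73))) - 10180) = 2398 - ((-8081 + (-1 - 7*5329 - 1168/3)) - 10180) = 2398 - ((-8081 + (-1 - 37303 - 1168/3)) - 10180) = 2398 - ((-8081 - 113080/3) - 10180) = 2398 - (-137323/3 - 10180) = 2398 - 1*(-167863/3) = 2398 + 167863/3 = 175057/3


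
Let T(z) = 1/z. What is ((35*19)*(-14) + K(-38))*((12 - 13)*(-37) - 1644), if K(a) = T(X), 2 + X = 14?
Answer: 179532433/12 ≈ 1.4961e+7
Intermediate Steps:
X = 12 (X = -2 + 14 = 12)
K(a) = 1/12
((35*19)*(-14) + K(-38))*((12 - 13)*(-37) - 1644) = ((35*19)*(-14) + 1/12)*((12 - 13)*(-37) - 1644) = (665*(-14) + 1/12)*(-1*(-37) - 1644) = (-9310 + 1/12)*(37 - 1644) = -111719/12*(-1607) = 179532433/12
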